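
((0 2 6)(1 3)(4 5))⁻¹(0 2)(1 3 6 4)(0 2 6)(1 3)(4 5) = (0 5 3 1)(2 6)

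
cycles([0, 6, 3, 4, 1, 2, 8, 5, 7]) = (1 6 8 7 5 2 3 4)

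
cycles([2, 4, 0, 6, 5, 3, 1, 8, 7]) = (0 2)(1 4 5 3 6)(7 8)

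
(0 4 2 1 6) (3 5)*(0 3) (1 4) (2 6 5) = (0 1 5) (2 4 6 3) 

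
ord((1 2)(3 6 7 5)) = 4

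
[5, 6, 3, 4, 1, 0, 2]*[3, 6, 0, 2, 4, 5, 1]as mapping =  [0→5, 1→1, 2→2, 3→4, 4→6, 5→3, 6→0]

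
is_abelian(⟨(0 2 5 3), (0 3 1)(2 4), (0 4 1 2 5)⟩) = no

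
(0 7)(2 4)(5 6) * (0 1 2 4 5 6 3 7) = (1 2 5 3 7)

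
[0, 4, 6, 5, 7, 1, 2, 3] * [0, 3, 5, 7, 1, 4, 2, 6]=[0, 1, 2, 4, 6, 3, 5, 7] 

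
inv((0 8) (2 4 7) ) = (0 8) (2 7 4) 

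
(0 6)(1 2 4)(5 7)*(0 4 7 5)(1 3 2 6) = (0 1 6 4 3 2 7)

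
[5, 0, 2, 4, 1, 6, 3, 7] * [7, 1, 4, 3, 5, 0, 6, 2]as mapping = [0→0, 1→7, 2→4, 3→5, 4→1, 5→6, 6→3, 7→2]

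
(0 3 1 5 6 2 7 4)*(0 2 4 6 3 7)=(0 7 6 4 2)(1 5 3)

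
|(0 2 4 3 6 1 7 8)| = 8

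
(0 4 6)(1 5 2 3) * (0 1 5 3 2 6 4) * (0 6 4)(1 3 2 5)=(0 6 3 1 2 5 4)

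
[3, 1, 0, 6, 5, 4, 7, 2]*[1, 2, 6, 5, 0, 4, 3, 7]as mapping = [0→5, 1→2, 2→1, 3→3, 4→4, 5→0, 6→7, 7→6]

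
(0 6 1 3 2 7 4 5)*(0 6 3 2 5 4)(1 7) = (0 3 5 6 7)(1 2)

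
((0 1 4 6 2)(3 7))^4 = (0 2 6 4 1)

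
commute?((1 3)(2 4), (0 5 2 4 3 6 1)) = no:(1 3)(2 4)*(0 5 2 4 3 6 1) = (0 5 2 3)(1 6), (0 5 2 4 3 6 1)*(1 3)(2 4) = (0 5 4 1)(3 6)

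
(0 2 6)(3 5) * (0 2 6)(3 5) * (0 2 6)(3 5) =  (3 5)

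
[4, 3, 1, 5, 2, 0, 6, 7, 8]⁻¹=[5, 2, 4, 1, 0, 3, 6, 7, 8]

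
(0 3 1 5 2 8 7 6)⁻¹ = (0 6 7 8 2 5 1 3)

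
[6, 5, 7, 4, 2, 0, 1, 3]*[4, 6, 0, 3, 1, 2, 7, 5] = [7, 2, 5, 1, 0, 4, 6, 3]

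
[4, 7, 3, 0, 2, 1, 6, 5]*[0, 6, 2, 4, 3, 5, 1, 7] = [3, 7, 4, 0, 2, 6, 1, 5]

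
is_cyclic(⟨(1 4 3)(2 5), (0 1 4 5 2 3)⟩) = no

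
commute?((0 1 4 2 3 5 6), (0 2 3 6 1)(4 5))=no:(0 1 4 2 3 5 6)*(0 2 3 6 1)(4 5)=(1 5)(2 6)(3 4), (0 2 3 6 1)(4 5)*(0 1 4 2 3 5 6)=(0 3)(2 5)(4 6)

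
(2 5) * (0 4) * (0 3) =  (0 4 3)(2 5)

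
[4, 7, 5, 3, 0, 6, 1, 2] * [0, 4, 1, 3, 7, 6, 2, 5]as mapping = [0→7, 1→5, 2→6, 3→3, 4→0, 5→2, 6→4, 7→1]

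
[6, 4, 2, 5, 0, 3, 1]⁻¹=[4, 6, 2, 5, 1, 3, 0]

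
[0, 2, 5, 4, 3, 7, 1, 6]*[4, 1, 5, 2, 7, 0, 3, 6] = [4, 5, 0, 7, 2, 6, 1, 3]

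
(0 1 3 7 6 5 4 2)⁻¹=(0 2 4 5 6 7 3 1)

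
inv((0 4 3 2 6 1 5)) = (0 5 1 6 2 3 4)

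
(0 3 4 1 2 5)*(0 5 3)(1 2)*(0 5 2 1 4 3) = (0 5 2)(1 4)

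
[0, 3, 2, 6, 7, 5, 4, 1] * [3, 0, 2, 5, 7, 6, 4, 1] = [3, 5, 2, 4, 1, 6, 7, 0]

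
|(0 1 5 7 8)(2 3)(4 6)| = 10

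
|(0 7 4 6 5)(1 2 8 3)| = 20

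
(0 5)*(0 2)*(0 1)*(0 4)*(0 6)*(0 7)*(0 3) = (0 5 2 1 4 6 7 3)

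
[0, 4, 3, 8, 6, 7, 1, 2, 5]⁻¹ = [0, 6, 7, 2, 1, 8, 4, 5, 3]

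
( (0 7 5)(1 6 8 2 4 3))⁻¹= (0 5 7)(1 3 4 2 8 6)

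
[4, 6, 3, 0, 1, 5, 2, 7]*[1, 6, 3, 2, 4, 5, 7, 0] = [4, 7, 2, 1, 6, 5, 3, 0]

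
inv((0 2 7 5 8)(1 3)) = (0 8 5 7 2)(1 3)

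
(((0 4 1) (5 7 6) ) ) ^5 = (0 1 4) (5 6 7) 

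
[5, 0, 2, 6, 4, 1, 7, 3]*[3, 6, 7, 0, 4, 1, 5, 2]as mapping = [0→1, 1→3, 2→7, 3→5, 4→4, 5→6, 6→2, 7→0]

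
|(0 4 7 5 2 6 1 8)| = 8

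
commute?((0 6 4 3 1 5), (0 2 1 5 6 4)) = no:(0 6 4 3 1 5)*(0 2 1 5 6 4) = (0 4 3 5 2 1 6), (0 2 1 5 6 4)*(0 6 4 3 1 5) = (0 2 5 4 6 3 1)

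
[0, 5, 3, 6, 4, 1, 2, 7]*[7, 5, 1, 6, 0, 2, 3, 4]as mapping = [0→7, 1→2, 2→6, 3→3, 4→0, 5→5, 6→1, 7→4]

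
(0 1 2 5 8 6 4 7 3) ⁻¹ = (0 3 7 4 6 8 5 2 1) 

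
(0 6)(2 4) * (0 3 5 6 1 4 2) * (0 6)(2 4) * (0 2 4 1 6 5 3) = (0 6)(1 4 5 2)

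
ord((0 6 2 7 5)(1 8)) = 10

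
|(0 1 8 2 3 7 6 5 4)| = 9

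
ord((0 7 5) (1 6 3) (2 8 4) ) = 3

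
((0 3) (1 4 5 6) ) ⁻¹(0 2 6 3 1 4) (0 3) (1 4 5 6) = (0 4 5 3 2 1) 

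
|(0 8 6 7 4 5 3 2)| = 8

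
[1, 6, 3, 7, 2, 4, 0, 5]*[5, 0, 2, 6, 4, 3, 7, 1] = [0, 7, 6, 1, 2, 4, 5, 3]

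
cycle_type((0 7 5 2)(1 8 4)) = 3.4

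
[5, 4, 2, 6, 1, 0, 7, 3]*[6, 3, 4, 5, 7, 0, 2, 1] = [0, 7, 4, 2, 3, 6, 1, 5]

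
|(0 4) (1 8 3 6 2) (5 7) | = 10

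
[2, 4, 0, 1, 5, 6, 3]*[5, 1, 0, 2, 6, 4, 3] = [0, 6, 5, 1, 4, 3, 2]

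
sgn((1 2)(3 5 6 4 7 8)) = 1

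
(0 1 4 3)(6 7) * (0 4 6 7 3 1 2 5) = (0 2 5)(1 6 3 4)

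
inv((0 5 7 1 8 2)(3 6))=(0 2 8 1 7 5)(3 6)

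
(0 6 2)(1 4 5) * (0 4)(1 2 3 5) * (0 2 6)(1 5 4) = (1 2)(3 4 5 6)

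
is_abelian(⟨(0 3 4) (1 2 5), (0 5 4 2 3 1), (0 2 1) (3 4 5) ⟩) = no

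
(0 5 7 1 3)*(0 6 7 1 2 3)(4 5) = (0 4 5 1)(2 3 6 7)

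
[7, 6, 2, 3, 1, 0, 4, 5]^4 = [7, 6, 2, 3, 1, 0, 4, 5]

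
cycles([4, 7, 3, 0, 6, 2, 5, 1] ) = (0 4 6 5 2 3) (1 7) 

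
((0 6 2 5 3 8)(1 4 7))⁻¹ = (0 8 3 5 2 6)(1 7 4)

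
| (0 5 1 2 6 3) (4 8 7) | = 6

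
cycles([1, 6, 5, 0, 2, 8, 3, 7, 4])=(0 1 6 3)(2 5 8 4)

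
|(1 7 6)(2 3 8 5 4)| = 15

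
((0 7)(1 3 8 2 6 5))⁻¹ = (0 7)(1 5 6 2 8 3)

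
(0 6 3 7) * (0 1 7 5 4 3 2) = (0 6 2)(1 7)(3 5 4)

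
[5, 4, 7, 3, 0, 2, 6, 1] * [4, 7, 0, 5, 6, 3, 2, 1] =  [3, 6, 1, 5, 4, 0, 2, 7]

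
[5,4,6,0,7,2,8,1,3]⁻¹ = [3,7,5,8,1,0,2,4,6]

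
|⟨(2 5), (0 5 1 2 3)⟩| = 120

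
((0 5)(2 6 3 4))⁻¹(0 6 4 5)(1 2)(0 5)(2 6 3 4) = (0 5 3 2)(1 6)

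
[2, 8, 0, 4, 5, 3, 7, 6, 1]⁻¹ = [2, 8, 0, 5, 3, 4, 7, 6, 1]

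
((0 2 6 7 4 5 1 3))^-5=(0 7 1 2 4 3 6 5)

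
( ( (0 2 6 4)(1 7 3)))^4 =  (1 7 3)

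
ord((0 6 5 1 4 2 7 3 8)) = 9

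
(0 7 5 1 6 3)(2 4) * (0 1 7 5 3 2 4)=(0 5 7 3 1 6 2)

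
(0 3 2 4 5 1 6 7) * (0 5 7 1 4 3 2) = (0 2 3)(1 6)(4 7 5)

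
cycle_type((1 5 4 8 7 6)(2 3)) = 2.6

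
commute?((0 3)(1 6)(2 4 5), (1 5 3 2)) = no:(0 3)(1 6)(2 4 5)*(1 5 3 2) = (0 2 4 3)(1 6 5), (1 5 3 2)*(0 3)(1 6)(2 4 5) = (0 3 4 5)(1 2 6)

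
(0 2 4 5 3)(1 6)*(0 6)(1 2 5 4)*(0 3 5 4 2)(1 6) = (0 4 2 6)(1 3)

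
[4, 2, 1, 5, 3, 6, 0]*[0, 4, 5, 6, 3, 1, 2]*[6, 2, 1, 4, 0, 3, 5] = [4, 3, 0, 2, 5, 1, 6]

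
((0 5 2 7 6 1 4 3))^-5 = (0 7 4 5 6 3 2 1)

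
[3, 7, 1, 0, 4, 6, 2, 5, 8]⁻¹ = [3, 2, 6, 0, 4, 7, 5, 1, 8]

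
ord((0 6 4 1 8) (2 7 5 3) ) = 20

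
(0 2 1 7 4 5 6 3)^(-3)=(0 5 1 3 4 2 6 7)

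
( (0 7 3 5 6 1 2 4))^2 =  (0 3 6 2)(1 4 7 5)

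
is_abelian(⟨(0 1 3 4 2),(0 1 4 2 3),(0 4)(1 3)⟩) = no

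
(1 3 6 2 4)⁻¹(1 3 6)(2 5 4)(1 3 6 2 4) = (1 4 5)(2 3 6)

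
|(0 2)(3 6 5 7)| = 4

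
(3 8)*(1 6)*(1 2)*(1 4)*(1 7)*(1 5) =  (1 6 2 4 7 5) (3 8) 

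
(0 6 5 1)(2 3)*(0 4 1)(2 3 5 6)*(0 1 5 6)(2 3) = (0 3 2 6)(1 4 5)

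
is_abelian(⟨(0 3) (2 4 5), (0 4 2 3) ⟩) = no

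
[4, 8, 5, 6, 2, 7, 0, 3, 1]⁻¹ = [6, 8, 4, 7, 0, 2, 3, 5, 1]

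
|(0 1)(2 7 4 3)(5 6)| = 4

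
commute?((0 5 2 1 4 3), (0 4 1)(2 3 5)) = no:(0 5 2 1 4 3)*(0 4 1)(2 3 5) = (0 2)(3 4 5), (0 4 1)(2 3 5)*(0 5 2 1 4 3) = (0 3 2)(1 5)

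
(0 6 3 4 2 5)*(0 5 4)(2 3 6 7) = (0 7 2 4 3)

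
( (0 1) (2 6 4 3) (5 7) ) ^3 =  (0 1) (2 3 4 6) (5 7) 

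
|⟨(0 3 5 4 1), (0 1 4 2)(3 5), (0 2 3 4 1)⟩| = 360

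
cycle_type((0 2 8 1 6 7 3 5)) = 8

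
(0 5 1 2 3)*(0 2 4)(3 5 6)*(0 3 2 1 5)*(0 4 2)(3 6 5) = (0 5 3 1 2 4 6)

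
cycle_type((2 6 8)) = 3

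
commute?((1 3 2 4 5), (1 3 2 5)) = no:(1 3 2 4 5) * (1 3 2 5) = (1 2 4)(3 5), (1 3 2 5) * (1 3 2 4 5) = (1 2)(3 4 5)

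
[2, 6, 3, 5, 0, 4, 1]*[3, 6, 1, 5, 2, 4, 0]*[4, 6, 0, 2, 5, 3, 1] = [6, 4, 3, 5, 2, 0, 1]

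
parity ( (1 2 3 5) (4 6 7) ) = odd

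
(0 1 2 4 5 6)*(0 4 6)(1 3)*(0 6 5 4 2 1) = (0 3)(2 5 6)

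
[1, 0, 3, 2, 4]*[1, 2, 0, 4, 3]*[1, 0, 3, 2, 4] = [3, 0, 4, 1, 2]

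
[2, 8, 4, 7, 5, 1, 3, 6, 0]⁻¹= [8, 5, 0, 6, 2, 4, 7, 3, 1]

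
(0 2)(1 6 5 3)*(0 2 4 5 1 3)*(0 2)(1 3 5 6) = (0 4 6 3 5 2)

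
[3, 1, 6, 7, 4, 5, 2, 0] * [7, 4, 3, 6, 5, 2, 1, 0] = [6, 4, 1, 0, 5, 2, 3, 7]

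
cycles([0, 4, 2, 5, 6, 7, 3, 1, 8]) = (1 4 6 3 5 7)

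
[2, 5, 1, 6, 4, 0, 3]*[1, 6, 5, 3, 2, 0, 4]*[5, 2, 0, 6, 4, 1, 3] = [1, 5, 3, 4, 0, 2, 6]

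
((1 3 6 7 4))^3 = (1 7 3 4 6)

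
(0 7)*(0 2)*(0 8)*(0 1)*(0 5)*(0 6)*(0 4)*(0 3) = (0 7 2 8 1 5 6 4 3)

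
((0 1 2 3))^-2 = (0 2)(1 3)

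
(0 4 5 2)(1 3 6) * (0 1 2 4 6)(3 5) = (0 6 2 1 5 4 3)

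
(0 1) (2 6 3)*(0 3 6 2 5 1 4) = (0 4) (1 3 5) 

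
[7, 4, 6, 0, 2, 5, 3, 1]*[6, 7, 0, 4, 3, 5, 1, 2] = [2, 3, 1, 6, 0, 5, 4, 7]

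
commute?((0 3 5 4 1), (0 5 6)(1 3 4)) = no:(0 3 5 4 1) * (0 5 6)(1 3 4) = (0 4 3 6)(1 5), (0 5 6)(1 3 4) * (0 3 5 4 1) = (0 4)(1 5 6 3)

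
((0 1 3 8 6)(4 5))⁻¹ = (0 6 8 3 1)(4 5)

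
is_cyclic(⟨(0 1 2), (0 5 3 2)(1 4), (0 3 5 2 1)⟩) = no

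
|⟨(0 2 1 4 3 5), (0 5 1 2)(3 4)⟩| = 72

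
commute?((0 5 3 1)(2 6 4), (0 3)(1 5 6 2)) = no:(0 5 3 1)(2 6 4) * (0 3)(1 5 6 2) = (0 6 4 1 3 5), (0 3)(1 5 6 2) * (0 5 3 1)(2 6 4) = (0 1 3 5 4 2)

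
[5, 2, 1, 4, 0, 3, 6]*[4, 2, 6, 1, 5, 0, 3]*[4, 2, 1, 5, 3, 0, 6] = [4, 6, 1, 0, 3, 2, 5]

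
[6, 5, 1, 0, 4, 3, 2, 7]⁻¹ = [3, 2, 6, 5, 4, 1, 0, 7]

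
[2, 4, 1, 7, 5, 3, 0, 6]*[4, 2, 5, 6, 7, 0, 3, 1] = [5, 7, 2, 1, 0, 6, 4, 3]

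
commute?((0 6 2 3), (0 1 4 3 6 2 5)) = no:(0 6 2 3)*(0 1 4 3 6 2 5) = (0 2 6 5)(1 4 3), (0 1 4 3 6 2 5)*(0 6 2 3) = (0 1 4)(2 5 6 3)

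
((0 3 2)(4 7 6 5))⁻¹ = (0 2 3)(4 5 6 7)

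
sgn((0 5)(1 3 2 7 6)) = -1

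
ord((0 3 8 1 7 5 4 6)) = 8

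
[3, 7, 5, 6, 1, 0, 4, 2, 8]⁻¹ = [5, 4, 7, 0, 6, 2, 3, 1, 8]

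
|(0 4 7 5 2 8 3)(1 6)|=14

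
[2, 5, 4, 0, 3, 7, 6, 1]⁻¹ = [3, 7, 0, 4, 2, 1, 6, 5]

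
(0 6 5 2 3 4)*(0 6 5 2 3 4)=(0 5 3)(2 4 6)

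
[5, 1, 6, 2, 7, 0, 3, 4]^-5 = [5, 1, 6, 2, 7, 0, 3, 4]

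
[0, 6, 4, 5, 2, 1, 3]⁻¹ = [0, 5, 4, 6, 2, 3, 1]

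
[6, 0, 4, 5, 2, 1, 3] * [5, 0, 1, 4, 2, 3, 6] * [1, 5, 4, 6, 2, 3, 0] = [0, 3, 4, 6, 5, 1, 2]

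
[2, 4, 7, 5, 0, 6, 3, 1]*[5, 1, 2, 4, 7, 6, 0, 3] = [2, 7, 3, 6, 5, 0, 4, 1]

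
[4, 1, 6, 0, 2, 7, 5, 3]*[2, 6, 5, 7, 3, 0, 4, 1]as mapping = [0→3, 1→6, 2→4, 3→2, 4→5, 5→1, 6→0, 7→7]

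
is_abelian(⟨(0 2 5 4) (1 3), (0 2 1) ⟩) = no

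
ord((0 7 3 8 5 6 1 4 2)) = 9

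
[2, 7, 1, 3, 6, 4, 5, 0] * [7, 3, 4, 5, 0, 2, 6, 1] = [4, 1, 3, 5, 6, 0, 2, 7]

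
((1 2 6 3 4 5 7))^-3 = (1 4 2 5 6 7 3)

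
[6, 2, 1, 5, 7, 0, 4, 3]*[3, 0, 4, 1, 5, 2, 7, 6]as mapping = [0→7, 1→4, 2→0, 3→2, 4→6, 5→3, 6→5, 7→1]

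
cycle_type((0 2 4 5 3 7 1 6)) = 8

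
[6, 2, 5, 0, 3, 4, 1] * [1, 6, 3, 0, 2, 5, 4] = [4, 3, 5, 1, 0, 2, 6]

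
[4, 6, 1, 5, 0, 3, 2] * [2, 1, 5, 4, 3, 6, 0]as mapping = [0→3, 1→0, 2→1, 3→6, 4→2, 5→4, 6→5]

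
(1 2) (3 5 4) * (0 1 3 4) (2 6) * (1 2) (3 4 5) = (0 2 4 5) (1 6) 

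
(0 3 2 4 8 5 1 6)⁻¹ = (0 6 1 5 8 4 2 3)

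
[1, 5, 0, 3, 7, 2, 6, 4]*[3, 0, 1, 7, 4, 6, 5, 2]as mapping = [0→0, 1→6, 2→3, 3→7, 4→2, 5→1, 6→5, 7→4]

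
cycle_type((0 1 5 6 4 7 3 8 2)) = 9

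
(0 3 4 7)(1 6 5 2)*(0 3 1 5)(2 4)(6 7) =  (0 1 7 3 2 5 4 6)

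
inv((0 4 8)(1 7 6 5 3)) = (0 8 4)(1 3 5 6 7)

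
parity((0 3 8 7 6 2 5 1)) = odd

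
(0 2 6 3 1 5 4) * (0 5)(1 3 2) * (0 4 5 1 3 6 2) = (0 3 6)(1 4)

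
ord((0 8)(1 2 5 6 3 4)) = 6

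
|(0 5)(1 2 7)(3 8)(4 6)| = 6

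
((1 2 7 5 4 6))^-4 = (1 7 4)(2 5 6)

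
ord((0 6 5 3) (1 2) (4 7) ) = 4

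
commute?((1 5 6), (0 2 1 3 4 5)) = no:(1 5 6)*(0 2 1 3 4 5) = (0 2 1)(3 4 5 6), (0 2 1 3 4 5)*(1 5 6) = (0 2 5)(1 3 4 6)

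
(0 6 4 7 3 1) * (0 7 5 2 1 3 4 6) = (1 7 4 5 2)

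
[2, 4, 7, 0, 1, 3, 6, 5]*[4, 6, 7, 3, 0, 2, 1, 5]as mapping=[0→7, 1→0, 2→5, 3→4, 4→6, 5→3, 6→1, 7→2]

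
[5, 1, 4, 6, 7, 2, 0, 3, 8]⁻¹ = [6, 1, 5, 7, 2, 0, 3, 4, 8]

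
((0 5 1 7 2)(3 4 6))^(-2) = (0 7 5 2 1)(3 4 6)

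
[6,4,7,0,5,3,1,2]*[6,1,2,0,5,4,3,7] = [3,5,7,6,4,0,1,2]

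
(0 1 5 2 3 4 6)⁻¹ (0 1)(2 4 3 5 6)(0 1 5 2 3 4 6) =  (0 3 6 4 2)(1 5)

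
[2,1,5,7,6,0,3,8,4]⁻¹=[5,1,0,6,8,2,4,3,7]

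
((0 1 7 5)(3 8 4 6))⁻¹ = (0 5 7 1)(3 6 4 8)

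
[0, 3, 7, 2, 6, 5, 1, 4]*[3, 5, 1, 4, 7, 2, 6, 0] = [3, 4, 0, 1, 6, 2, 5, 7]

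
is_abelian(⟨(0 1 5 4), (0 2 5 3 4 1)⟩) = no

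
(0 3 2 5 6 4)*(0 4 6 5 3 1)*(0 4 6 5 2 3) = (0 1 4 6 5 2)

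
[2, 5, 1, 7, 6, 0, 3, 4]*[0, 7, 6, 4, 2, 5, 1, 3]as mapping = [0→6, 1→5, 2→7, 3→3, 4→1, 5→0, 6→4, 7→2]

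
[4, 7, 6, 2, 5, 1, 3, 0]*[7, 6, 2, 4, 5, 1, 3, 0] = [5, 0, 3, 2, 1, 6, 4, 7]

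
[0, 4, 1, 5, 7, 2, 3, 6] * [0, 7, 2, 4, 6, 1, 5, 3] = [0, 6, 7, 1, 3, 2, 4, 5]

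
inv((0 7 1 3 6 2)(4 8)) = (0 2 6 3 1 7)(4 8)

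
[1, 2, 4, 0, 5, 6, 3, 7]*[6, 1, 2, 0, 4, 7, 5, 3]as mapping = [0→1, 1→2, 2→4, 3→6, 4→7, 5→5, 6→0, 7→3]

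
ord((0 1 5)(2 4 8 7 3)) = 15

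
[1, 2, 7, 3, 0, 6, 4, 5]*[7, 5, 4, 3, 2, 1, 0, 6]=[5, 4, 6, 3, 7, 0, 2, 1]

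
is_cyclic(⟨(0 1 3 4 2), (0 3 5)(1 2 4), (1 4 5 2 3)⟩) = no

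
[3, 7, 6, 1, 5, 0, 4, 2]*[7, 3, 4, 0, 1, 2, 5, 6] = [0, 6, 5, 3, 2, 7, 1, 4]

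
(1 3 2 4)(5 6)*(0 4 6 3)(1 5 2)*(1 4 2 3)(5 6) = (0 2 5 1)(3 4 6)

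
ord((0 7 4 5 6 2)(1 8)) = 6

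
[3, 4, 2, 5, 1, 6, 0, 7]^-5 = [6, 4, 2, 0, 1, 3, 5, 7]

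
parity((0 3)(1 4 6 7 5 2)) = even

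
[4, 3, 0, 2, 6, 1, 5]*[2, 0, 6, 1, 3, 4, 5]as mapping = [0→3, 1→1, 2→2, 3→6, 4→5, 5→0, 6→4]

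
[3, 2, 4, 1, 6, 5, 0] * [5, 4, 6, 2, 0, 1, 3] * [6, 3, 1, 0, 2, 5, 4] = [1, 4, 6, 2, 0, 3, 5]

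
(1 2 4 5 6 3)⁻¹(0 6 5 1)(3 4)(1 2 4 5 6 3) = (0 3 6 2)(1 5)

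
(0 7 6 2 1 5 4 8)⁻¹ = (0 8 4 5 1 2 6 7)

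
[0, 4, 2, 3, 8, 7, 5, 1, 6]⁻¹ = [0, 7, 2, 3, 1, 6, 8, 5, 4]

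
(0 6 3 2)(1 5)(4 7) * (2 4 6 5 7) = (0 5 1 7 6 3 4 2)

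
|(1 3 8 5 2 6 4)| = 7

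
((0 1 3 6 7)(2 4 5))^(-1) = (0 7 6 3 1)(2 5 4)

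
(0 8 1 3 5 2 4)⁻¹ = (0 4 2 5 3 1 8)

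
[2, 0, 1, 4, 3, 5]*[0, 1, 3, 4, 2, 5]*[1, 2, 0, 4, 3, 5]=[4, 1, 2, 0, 3, 5]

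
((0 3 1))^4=(0 3 1)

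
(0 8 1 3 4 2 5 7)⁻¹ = (0 7 5 2 4 3 1 8)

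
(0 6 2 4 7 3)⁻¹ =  (0 3 7 4 2 6)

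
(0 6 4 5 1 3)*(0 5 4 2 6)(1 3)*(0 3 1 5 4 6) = (0 3 4 6 2)(1 5)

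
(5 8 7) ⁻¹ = (5 7 8) 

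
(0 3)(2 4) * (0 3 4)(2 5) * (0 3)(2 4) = (0 2 3)(4 5)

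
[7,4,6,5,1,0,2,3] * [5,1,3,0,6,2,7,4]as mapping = [0→4,1→6,2→7,3→2,4→1,5→5,6→3,7→0]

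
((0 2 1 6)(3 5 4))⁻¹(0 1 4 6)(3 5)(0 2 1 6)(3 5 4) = (0 2 6 3)(4 5)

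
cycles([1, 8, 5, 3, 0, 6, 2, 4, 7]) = (0 1 8 7 4)(2 5 6)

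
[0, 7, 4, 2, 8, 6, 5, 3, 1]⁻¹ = [0, 8, 3, 7, 2, 6, 5, 1, 4]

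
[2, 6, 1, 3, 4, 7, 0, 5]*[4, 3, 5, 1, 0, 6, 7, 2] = [5, 7, 3, 1, 0, 2, 4, 6]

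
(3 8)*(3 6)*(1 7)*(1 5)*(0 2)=(0 2)(1 7 5)(3 8 6)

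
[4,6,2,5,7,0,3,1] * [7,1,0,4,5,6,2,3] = [5,2,0,6,3,7,4,1]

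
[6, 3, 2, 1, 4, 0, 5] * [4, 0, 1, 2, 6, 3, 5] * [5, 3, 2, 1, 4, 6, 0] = [6, 2, 3, 5, 0, 4, 1]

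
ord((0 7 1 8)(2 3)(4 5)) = 4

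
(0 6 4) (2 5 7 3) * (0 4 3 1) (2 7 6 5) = (0 5 6 3 7 1) 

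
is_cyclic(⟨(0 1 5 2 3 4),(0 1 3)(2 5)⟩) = no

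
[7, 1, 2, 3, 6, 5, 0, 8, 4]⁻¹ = [6, 1, 2, 3, 8, 5, 4, 0, 7]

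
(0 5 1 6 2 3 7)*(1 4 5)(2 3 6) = (0 1 2 6 3 7)(4 5)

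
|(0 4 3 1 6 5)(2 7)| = 6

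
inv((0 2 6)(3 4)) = (0 6 2)(3 4)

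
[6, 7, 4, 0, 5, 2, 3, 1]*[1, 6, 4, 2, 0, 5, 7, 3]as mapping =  [0→7, 1→3, 2→0, 3→1, 4→5, 5→4, 6→2, 7→6]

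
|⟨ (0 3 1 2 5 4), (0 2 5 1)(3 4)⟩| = 720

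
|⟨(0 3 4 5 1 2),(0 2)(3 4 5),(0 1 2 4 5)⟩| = 720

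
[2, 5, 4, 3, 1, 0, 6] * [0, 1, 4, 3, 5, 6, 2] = [4, 6, 5, 3, 1, 0, 2]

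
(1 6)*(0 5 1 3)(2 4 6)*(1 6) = (0 5 6 3)(1 2 4)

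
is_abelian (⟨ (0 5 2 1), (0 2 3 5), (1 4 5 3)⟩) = no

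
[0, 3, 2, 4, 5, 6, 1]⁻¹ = [0, 6, 2, 1, 3, 4, 5]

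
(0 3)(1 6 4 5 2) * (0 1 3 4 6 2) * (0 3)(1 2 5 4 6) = (0 6 1 5 3 2)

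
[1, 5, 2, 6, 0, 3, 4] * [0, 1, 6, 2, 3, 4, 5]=[1, 4, 6, 5, 0, 2, 3]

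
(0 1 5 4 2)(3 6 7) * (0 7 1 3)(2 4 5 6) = (0 3 2 7)(1 6)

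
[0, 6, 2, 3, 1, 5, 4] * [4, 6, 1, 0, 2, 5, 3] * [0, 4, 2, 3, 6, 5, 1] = [6, 3, 4, 0, 1, 5, 2]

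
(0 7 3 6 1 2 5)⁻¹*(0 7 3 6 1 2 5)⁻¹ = (0 2 6 7 5 1 3)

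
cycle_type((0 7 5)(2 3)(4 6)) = 2^2.3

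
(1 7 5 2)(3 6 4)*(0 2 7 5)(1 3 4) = (0 2 3 6 1 5 7)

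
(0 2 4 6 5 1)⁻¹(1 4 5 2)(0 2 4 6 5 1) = (0 6 1 4)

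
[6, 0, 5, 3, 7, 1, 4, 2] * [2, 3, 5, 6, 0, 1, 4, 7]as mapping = [0→4, 1→2, 2→1, 3→6, 4→7, 5→3, 6→0, 7→5]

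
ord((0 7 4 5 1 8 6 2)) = 8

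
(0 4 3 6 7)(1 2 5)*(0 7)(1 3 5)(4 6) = (0 6)(1 2)(3 4 5)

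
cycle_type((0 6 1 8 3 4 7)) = 7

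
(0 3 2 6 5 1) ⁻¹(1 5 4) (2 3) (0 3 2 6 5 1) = (0 1 4) (2 6) 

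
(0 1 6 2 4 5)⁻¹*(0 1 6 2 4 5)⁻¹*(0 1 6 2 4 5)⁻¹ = (0 2)(1 4)(5 6)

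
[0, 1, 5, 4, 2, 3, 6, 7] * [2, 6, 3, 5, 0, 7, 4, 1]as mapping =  [0→2, 1→6, 2→7, 3→0, 4→3, 5→5, 6→4, 7→1]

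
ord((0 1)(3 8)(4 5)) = 2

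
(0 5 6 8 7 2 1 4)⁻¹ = (0 4 1 2 7 8 6 5)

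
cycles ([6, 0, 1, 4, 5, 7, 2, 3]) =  (0 6 2 1)(3 4 5 7)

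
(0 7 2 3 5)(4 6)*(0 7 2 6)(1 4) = (0 2 3 5 7 6 1 4)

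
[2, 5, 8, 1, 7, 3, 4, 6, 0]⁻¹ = [8, 3, 0, 5, 6, 1, 7, 4, 2]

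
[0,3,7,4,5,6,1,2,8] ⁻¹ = [0,6,7,1,3,4,5,2,8] 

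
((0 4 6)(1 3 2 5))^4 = (0 4 6)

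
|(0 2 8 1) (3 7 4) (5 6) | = 12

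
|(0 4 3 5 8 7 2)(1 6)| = 14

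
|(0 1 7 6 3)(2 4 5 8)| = 20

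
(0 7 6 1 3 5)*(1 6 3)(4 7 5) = (0 5)(3 4 7)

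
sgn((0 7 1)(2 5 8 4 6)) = 1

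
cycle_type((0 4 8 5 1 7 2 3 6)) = 9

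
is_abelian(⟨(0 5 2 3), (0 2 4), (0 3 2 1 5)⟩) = no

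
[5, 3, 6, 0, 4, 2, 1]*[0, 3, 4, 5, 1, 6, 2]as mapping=[0→6, 1→5, 2→2, 3→0, 4→1, 5→4, 6→3]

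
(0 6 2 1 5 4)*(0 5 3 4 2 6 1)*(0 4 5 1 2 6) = (0 2 4 1 3 5 6)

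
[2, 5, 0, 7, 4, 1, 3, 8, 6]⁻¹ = [2, 5, 0, 6, 4, 1, 8, 3, 7]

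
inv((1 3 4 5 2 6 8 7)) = (1 7 8 6 2 5 4 3)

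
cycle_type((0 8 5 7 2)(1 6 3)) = 3.5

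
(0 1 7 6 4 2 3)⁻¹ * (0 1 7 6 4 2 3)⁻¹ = (0 2 6 1 3 4 7)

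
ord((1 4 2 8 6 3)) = 6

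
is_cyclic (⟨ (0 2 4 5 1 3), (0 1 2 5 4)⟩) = no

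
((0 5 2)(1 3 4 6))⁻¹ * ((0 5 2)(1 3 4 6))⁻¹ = (0 5 2)(1 4)(3 6)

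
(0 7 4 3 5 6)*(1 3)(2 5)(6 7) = (0 6)(1 3 2 5 7 4)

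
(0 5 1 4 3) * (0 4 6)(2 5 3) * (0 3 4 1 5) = (0 4 2)(1 6 3)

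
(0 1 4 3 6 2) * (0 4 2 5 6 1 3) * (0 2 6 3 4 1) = (0 4 2 1 6 5 3)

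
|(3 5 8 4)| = 4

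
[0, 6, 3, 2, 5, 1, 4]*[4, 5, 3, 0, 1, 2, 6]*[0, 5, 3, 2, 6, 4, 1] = [6, 1, 0, 2, 3, 4, 5]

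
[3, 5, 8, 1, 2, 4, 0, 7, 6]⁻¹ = [6, 3, 4, 0, 5, 1, 8, 7, 2]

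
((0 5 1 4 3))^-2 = (0 4 5 3 1)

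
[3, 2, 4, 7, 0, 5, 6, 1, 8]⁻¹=[4, 7, 1, 0, 2, 5, 6, 3, 8]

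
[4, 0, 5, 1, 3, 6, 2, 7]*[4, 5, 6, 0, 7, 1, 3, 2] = [7, 4, 1, 5, 0, 3, 6, 2]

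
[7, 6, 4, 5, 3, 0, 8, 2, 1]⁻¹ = [5, 8, 7, 4, 2, 3, 1, 0, 6]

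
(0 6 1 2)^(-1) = (0 2 1 6)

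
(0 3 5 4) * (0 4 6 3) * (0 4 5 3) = (0 4 5 6)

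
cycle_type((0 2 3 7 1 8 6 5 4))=9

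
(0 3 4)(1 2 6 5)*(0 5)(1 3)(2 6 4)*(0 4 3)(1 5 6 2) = (0 5)(1 2 3)(4 6)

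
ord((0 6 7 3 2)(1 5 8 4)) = 20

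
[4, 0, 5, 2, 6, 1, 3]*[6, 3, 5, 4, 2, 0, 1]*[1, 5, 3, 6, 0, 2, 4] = [3, 4, 1, 2, 5, 6, 0]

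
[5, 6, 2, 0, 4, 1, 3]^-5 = [0, 1, 2, 3, 4, 5, 6]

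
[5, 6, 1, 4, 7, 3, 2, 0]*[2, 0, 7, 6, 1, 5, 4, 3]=[5, 4, 0, 1, 3, 6, 7, 2]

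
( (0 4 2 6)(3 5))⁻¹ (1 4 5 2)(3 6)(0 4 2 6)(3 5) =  (0 5)(1 2 3 6)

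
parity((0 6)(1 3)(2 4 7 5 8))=even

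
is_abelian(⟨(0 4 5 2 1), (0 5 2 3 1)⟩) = no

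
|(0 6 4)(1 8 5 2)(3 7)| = 12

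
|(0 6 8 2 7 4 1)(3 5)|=14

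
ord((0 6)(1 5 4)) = 6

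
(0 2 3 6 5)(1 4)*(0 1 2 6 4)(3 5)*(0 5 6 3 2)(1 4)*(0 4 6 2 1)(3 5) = (0 5 6 1 3)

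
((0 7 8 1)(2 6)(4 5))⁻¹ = (0 1 8 7)(2 6)(4 5)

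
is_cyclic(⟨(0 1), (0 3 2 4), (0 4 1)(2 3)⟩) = no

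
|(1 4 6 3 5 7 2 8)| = 8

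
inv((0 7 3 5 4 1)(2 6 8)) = (0 1 4 5 3 7)(2 8 6)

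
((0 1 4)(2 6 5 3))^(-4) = (0 4 1)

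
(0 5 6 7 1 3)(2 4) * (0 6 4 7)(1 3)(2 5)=(0 2 7 3 6)(4 5)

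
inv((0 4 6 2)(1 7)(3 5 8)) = (0 2 6 4)(1 7)(3 8 5)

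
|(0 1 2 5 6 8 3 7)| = 8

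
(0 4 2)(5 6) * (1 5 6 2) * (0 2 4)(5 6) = (1 6 5 4)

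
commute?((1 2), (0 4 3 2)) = no:(1 2)*(0 4 3 2) = (0 4 3 2 1), (0 4 3 2)*(1 2) = (0 4 3 1 2)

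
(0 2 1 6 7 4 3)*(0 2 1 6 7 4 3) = (0 1 7 3 2 6 4)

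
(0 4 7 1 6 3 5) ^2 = (0 7 6 5 4 1 3) 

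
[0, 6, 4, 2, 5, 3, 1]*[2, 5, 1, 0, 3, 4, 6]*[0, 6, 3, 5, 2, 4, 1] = [3, 1, 5, 6, 2, 0, 4]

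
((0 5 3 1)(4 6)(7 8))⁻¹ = (0 1 3 5)(4 6)(7 8)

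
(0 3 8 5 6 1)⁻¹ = (0 1 6 5 8 3)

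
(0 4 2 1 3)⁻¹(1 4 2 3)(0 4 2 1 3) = (0 3 2 1)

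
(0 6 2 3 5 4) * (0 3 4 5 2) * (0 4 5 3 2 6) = (2 5 3 6 4)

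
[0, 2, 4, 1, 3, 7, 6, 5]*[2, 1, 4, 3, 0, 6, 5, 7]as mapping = [0→2, 1→4, 2→0, 3→1, 4→3, 5→7, 6→5, 7→6]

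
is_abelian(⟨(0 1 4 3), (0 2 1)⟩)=no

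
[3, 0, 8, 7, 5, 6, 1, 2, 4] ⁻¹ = [1, 6, 7, 0, 8, 4, 5, 3, 2] 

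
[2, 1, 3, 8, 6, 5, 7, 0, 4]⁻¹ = [7, 1, 0, 2, 8, 5, 4, 6, 3]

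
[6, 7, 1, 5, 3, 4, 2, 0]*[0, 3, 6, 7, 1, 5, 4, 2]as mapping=[0→4, 1→2, 2→3, 3→5, 4→7, 5→1, 6→6, 7→0]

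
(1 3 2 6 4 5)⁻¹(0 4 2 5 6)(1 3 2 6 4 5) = (0 5 6 1 4)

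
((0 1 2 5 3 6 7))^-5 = (0 2 3 7 1 5 6)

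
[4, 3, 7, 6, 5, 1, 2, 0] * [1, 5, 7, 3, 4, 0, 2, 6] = [4, 3, 6, 2, 0, 5, 7, 1]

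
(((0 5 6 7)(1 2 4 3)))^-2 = (0 6)(1 4)(2 3)(5 7)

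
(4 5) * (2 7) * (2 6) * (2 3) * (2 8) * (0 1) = (0 1)(2 7 6 3 8)(4 5)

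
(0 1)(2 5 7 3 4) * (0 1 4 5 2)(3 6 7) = (0 4)(3 5)(6 7)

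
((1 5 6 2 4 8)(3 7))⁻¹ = (1 8 4 2 6 5)(3 7)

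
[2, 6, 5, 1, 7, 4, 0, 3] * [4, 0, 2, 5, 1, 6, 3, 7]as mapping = [0→2, 1→3, 2→6, 3→0, 4→7, 5→1, 6→4, 7→5]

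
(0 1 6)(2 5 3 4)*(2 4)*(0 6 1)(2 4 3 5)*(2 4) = (2 4 3)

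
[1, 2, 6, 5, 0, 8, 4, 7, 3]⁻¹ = [4, 0, 1, 8, 6, 3, 2, 7, 5]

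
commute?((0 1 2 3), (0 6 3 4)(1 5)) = no:(0 1 2 3)*(0 6 3 4)(1 5) = (0 5 1 2 4)(3 6), (0 6 3 4)(1 5)*(0 1 2 3) = (0 6)(1 5 2 3 4)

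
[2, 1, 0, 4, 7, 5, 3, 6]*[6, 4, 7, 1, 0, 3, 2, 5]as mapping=[0→7, 1→4, 2→6, 3→0, 4→5, 5→3, 6→1, 7→2]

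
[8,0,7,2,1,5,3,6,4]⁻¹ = [1,4,3,6,8,5,7,2,0]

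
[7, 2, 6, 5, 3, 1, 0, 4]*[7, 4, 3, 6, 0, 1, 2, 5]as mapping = [0→5, 1→3, 2→2, 3→1, 4→6, 5→4, 6→7, 7→0]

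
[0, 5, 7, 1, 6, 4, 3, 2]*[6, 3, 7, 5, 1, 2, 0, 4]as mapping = [0→6, 1→2, 2→4, 3→3, 4→0, 5→1, 6→5, 7→7]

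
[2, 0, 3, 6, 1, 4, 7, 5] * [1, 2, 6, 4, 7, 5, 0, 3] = [6, 1, 4, 0, 2, 7, 3, 5]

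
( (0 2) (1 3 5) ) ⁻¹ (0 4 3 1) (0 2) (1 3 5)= (2 4 5 3) 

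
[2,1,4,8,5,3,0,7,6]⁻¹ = [6,1,0,5,2,4,8,7,3]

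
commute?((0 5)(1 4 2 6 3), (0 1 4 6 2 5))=no:(0 5)(1 4 2 6 3)*(0 1 4 6 2 5)=(1 6 3 4 5), (0 1 4 6 2 5)*(0 5)(1 4 2 6 3)=(0 4 3 1 2)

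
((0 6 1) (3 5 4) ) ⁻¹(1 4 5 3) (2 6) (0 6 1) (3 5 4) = (0 3 4 5) (1 2) 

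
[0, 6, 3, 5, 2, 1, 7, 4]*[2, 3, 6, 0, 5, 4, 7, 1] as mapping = [0→2, 1→7, 2→0, 3→4, 4→6, 5→3, 6→1, 7→5] 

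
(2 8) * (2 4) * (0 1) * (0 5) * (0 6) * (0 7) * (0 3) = (0 1 5 6 7 3)(2 8 4)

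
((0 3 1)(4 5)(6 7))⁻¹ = (0 1 3)(4 5)(6 7)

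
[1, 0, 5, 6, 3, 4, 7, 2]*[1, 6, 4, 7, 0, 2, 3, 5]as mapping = [0→6, 1→1, 2→2, 3→3, 4→7, 5→0, 6→5, 7→4]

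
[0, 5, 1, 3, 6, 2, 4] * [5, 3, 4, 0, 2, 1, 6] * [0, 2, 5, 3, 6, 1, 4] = [1, 2, 3, 0, 4, 6, 5]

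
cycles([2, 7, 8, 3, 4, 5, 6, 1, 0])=(0 2 8)(1 7)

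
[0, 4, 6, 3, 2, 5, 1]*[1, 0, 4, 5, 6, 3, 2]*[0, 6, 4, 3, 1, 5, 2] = [6, 2, 4, 5, 1, 3, 0]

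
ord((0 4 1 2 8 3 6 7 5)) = 9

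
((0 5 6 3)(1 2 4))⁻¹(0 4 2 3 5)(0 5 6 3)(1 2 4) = (0 6 5 1 4)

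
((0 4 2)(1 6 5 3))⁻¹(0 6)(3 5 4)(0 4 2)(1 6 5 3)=(1 3 2)(4 5)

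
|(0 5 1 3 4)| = 5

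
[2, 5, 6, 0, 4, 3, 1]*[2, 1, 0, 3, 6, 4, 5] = [0, 4, 5, 2, 6, 3, 1]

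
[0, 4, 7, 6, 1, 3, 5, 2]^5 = [0, 4, 7, 5, 1, 6, 3, 2]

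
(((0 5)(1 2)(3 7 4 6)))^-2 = (3 4)(6 7)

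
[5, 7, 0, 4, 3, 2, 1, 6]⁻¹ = [2, 6, 5, 4, 3, 0, 7, 1]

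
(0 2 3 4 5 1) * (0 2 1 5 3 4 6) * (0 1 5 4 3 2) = (0 5 4 2 3 6 1)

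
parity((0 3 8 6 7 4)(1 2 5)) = odd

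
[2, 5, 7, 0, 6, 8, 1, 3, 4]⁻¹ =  [3, 6, 0, 7, 8, 1, 4, 2, 5]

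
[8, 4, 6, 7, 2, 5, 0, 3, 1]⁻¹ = [6, 8, 4, 7, 1, 5, 2, 3, 0]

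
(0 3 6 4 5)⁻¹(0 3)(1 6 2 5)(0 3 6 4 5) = (0 1 4 2)(3 6)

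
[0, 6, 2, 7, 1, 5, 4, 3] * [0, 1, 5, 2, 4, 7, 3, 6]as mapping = [0→0, 1→3, 2→5, 3→6, 4→1, 5→7, 6→4, 7→2]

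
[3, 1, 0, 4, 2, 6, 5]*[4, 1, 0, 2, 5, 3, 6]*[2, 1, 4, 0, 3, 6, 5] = [4, 1, 3, 6, 2, 5, 0]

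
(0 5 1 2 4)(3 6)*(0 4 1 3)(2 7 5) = (0 2 1 7 5 3 6)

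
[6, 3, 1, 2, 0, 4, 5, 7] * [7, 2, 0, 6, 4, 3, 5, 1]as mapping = [0→5, 1→6, 2→2, 3→0, 4→7, 5→4, 6→3, 7→1]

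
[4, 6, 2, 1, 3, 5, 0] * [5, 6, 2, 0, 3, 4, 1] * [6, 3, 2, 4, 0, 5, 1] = [4, 3, 2, 1, 6, 0, 5]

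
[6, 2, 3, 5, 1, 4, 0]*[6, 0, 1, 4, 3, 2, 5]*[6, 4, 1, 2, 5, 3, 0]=[3, 4, 5, 1, 6, 2, 0]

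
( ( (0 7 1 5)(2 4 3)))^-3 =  (0 7 1 5)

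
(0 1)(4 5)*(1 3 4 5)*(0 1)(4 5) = (0 3 5 4)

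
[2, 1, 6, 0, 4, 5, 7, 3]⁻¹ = [3, 1, 0, 7, 4, 5, 2, 6]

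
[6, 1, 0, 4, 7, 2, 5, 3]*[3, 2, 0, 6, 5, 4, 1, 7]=[1, 2, 3, 5, 7, 0, 4, 6]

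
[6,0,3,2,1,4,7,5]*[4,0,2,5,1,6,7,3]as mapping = [0→7,1→4,2→5,3→2,4→0,5→1,6→3,7→6]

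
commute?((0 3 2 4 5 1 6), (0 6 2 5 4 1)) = no:(0 3 2 4 5 1 6)*(0 6 2 5 4 1) = (0 3 5)(1 2), (0 6 2 5 4 1)*(0 3 2 4 5 1 6) = (1 3 2)(4 6)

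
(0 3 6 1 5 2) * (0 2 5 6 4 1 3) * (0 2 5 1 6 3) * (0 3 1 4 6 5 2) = (3 6)(4 5)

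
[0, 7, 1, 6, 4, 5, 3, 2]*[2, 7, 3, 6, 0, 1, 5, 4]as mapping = [0→2, 1→4, 2→7, 3→5, 4→0, 5→1, 6→6, 7→3]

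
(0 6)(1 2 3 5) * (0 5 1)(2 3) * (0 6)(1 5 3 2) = (1 2)(3 5 6)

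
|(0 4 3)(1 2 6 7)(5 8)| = 12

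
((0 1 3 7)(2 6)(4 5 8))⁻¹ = (0 7 3 1)(2 6)(4 8 5)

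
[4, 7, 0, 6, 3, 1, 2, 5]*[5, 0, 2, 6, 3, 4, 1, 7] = [3, 7, 5, 1, 6, 0, 2, 4]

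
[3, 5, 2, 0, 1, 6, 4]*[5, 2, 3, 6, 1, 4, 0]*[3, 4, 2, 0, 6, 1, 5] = [5, 6, 0, 1, 2, 3, 4]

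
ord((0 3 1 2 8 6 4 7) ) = 8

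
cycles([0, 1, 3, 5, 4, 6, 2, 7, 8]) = (2 3 5 6)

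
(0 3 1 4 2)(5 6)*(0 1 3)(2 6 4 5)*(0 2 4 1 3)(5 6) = (0 2 3)(1 6 4 5)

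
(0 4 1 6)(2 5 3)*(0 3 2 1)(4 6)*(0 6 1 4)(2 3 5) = (0 1)(3 4 6 5)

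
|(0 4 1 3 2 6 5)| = 7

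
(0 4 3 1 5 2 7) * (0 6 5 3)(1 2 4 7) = (0 7 6 5 4)(1 3 2)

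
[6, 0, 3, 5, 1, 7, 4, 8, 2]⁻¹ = [1, 4, 8, 2, 6, 3, 0, 5, 7]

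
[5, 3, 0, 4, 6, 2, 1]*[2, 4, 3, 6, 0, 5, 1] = [5, 6, 2, 0, 1, 3, 4]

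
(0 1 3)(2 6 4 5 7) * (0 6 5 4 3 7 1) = (1 7 2 5)(3 6)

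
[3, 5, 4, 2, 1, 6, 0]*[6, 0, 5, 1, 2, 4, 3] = [1, 4, 2, 5, 0, 3, 6]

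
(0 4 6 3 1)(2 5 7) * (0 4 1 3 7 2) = (0 1 4 6 7)(2 5)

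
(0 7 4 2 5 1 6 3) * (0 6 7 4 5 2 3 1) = (0 4 3 6 1 7 5)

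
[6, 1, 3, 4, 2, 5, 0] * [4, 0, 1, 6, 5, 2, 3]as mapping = [0→3, 1→0, 2→6, 3→5, 4→1, 5→2, 6→4]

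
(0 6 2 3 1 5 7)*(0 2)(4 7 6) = (0 4 7 2 3 1 5 6)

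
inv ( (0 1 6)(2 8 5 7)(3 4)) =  (0 6 1)(2 7 5 8)(3 4)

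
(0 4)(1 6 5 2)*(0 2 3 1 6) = (0 4 2 6 5 3 1)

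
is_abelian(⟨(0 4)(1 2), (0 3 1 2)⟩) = no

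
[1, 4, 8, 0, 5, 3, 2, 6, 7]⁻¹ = [3, 0, 6, 5, 1, 4, 7, 8, 2]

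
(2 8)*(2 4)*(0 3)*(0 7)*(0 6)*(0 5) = (0 3 7 6 5)(2 8 4)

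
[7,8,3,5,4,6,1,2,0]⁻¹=[8,6,7,2,4,3,5,0,1]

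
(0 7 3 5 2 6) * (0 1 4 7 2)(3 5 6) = (0 2 3 6 1 4 7 5)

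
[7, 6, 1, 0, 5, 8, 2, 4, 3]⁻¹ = [3, 2, 6, 8, 7, 4, 1, 0, 5]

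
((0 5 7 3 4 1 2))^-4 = (0 3 2 7 1 5 4)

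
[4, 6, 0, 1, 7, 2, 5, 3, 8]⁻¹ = [2, 3, 5, 7, 0, 6, 1, 4, 8]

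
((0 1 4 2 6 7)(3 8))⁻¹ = (0 7 6 2 4 1)(3 8)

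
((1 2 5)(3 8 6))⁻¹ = (1 5 2)(3 6 8)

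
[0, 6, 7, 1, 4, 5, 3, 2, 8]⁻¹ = [0, 3, 7, 6, 4, 5, 1, 2, 8]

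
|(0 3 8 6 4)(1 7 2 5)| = 20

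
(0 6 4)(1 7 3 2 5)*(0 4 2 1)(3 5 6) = (0 3 1 7 5)(2 6)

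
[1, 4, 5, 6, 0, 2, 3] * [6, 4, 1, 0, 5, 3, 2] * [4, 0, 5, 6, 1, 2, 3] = [1, 2, 6, 5, 3, 0, 4]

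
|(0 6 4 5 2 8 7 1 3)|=9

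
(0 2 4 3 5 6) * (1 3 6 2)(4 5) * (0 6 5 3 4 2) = (0 1 4 5)(2 3)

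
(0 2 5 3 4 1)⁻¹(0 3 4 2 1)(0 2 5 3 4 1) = (0 2 4 1 5)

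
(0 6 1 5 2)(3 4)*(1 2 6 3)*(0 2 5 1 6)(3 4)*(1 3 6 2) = (0 4 2 1 3 6 5)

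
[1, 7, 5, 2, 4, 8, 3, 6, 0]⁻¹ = [8, 0, 3, 6, 4, 2, 7, 1, 5]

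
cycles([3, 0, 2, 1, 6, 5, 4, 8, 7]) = (0 3 1)(4 6)(7 8)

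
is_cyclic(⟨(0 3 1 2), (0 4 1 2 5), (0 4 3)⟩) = no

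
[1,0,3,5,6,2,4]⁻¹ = [1,0,5,2,6,3,4]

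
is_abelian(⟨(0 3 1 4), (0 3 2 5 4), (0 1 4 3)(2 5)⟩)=no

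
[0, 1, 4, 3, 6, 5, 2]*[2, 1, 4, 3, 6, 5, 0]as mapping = [0→2, 1→1, 2→6, 3→3, 4→0, 5→5, 6→4]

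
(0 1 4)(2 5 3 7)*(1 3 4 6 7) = (0 3 1 6 7 2 5 4)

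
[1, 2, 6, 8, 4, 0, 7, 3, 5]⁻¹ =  [5, 0, 1, 7, 4, 8, 2, 6, 3]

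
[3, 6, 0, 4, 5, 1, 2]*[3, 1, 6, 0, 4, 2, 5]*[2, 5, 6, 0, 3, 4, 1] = [2, 4, 0, 3, 6, 5, 1] 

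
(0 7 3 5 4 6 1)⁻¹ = (0 1 6 4 5 3 7)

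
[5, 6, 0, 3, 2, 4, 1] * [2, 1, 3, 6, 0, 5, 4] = [5, 4, 2, 6, 3, 0, 1]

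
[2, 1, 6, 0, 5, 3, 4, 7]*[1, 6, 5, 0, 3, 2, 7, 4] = [5, 6, 7, 1, 2, 0, 3, 4]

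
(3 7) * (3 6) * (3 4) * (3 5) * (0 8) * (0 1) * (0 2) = (0 8 1 2)(3 7 6 4 5)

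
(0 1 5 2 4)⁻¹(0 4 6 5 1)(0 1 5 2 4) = (0 6 2 5 1)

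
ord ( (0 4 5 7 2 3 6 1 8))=9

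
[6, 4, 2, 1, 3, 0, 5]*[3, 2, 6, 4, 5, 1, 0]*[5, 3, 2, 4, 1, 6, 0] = [5, 6, 0, 2, 1, 4, 3]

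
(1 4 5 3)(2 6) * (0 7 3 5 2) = (0 7 3 1 4 2 6)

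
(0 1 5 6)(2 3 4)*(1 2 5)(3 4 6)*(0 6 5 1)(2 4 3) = (0 4 1)(2 3 5)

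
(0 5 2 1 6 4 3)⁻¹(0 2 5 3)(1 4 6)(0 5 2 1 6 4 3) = (0 5 1 2)(3 4 6)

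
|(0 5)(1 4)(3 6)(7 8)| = 2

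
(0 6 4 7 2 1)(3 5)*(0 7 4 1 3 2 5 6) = (1 7 5 2 3 6)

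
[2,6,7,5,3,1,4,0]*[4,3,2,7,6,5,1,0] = [2,1,0,5,7,3,6,4]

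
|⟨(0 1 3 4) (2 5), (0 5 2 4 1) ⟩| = 360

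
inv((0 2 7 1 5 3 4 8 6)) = (0 6 8 4 3 5 1 7 2)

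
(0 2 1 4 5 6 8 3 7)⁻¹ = (0 7 3 8 6 5 4 1 2)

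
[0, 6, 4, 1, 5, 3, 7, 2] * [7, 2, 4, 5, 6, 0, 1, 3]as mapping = [0→7, 1→1, 2→6, 3→2, 4→0, 5→5, 6→3, 7→4]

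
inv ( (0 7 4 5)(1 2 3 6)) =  (0 5 4 7)(1 6 3 2)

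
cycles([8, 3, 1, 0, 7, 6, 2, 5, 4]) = (0 8 4 7 5 6 2 1 3)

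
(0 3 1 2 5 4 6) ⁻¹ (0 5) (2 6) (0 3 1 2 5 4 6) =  (0 5) (3 4) 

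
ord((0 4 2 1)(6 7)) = 4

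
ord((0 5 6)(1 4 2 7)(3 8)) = 12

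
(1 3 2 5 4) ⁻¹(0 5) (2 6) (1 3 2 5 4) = (0 4) (5 6) 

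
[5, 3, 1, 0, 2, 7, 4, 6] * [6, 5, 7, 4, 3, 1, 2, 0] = [1, 4, 5, 6, 7, 0, 3, 2]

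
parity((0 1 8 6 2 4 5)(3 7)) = odd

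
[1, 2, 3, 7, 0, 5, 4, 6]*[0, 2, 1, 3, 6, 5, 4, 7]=[2, 1, 3, 7, 0, 5, 6, 4]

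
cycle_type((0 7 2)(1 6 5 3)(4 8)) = 2.3.4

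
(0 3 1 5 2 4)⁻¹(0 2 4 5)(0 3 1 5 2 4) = (0 2 3 4)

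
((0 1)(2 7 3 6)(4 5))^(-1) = (0 1)(2 6 3 7)(4 5)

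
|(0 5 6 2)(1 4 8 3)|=4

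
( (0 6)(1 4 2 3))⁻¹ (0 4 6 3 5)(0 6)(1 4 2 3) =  (0 1 5 6 2)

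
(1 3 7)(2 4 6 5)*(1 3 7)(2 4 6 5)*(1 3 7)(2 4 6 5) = (2 5 6 4)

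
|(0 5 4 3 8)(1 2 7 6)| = 20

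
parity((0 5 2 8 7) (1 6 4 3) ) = odd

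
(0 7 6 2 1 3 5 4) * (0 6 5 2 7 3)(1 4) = (0 3 2 4 6 7 5 1)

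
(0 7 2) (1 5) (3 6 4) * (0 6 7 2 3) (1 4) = (0 2 6 1 5 4) (3 7) 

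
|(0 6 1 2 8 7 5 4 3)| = 9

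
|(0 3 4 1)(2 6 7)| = 12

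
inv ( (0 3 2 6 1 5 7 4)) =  (0 4 7 5 1 6 2 3)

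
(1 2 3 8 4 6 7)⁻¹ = (1 7 6 4 8 3 2)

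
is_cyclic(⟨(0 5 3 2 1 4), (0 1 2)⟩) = no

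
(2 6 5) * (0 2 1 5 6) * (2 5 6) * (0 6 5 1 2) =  (0 1 5 2 6)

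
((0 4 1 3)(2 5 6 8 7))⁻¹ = (0 3 1 4)(2 7 8 6 5)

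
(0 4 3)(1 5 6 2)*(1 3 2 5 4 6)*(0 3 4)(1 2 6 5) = (0 5 2 4 6 1)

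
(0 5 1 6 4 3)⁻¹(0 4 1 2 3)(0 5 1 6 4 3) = (0 5 3 6 2)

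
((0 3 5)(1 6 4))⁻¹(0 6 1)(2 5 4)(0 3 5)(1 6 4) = (0 1 2)(3 4 6)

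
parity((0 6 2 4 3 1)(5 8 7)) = odd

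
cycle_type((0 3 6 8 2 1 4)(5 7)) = 2.7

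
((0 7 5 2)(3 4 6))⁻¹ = (0 2 5 7)(3 6 4)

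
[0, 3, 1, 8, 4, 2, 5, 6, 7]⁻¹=[0, 2, 5, 1, 4, 6, 7, 8, 3]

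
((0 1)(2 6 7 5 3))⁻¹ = (0 1)(2 3 5 7 6)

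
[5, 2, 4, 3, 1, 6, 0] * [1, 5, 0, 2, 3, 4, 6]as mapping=[0→4, 1→0, 2→3, 3→2, 4→5, 5→6, 6→1]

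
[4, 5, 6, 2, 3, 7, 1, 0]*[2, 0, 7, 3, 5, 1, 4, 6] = [5, 1, 4, 7, 3, 6, 0, 2]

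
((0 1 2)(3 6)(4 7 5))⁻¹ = (0 2 1)(3 6)(4 5 7)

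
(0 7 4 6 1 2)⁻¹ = (0 2 1 6 4 7)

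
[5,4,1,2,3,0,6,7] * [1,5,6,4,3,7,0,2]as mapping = [0→7,1→3,2→5,3→6,4→4,5→1,6→0,7→2]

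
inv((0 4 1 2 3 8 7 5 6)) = (0 6 5 7 8 3 2 1 4)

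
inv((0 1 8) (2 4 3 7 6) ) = (0 8 1) (2 6 7 3 4) 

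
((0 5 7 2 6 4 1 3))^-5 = (0 2 1 5 6 3 7 4)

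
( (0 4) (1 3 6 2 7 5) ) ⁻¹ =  (0 4) (1 5 7 2 6 3) 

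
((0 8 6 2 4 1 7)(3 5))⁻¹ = (0 7 1 4 2 6 8)(3 5)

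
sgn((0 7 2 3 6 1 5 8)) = -1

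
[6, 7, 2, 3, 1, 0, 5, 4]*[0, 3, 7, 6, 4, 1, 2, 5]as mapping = [0→2, 1→5, 2→7, 3→6, 4→3, 5→0, 6→1, 7→4]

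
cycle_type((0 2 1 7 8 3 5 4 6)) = 9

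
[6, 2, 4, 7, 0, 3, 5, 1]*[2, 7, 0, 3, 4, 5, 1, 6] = [1, 0, 4, 6, 2, 3, 5, 7]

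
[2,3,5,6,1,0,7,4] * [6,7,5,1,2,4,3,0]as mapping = [0→5,1→1,2→4,3→3,4→7,5→6,6→0,7→2]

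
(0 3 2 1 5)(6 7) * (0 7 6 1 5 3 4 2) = (0 4 2 5 7 1 3)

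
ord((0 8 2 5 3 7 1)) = 7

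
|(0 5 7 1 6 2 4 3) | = 8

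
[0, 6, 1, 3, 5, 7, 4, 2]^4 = [0, 7, 5, 3, 1, 6, 2, 4]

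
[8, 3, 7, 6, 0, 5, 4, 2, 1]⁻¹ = [4, 8, 7, 1, 6, 5, 3, 2, 0]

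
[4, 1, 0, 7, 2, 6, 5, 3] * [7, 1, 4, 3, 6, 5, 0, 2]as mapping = [0→6, 1→1, 2→7, 3→2, 4→4, 5→0, 6→5, 7→3]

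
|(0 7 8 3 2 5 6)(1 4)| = 14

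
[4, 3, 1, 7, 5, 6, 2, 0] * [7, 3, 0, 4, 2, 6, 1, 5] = [2, 4, 3, 5, 6, 1, 0, 7]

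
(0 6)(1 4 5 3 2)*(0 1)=(0 6 1 4 5 3 2)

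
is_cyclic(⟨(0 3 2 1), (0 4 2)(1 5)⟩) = no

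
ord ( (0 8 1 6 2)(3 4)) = 10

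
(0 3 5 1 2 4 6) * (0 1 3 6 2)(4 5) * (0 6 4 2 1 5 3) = (0 4 1 6 5)(2 3)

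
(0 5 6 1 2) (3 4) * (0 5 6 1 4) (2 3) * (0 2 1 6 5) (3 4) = (0 5 6 3 2) (1 4) 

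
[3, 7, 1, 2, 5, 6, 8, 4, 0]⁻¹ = [8, 2, 3, 0, 7, 4, 5, 1, 6]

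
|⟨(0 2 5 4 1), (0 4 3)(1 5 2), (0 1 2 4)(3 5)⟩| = 360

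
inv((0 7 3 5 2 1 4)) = (0 4 1 2 5 3 7)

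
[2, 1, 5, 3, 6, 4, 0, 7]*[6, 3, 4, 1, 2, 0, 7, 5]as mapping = [0→4, 1→3, 2→0, 3→1, 4→7, 5→2, 6→6, 7→5]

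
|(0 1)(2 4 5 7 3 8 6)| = 14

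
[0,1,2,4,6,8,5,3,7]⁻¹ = [0,1,2,7,3,6,4,8,5]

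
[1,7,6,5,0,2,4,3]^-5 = [3,5,0,6,7,4,1,2]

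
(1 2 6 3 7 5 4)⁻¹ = (1 4 5 7 3 6 2)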